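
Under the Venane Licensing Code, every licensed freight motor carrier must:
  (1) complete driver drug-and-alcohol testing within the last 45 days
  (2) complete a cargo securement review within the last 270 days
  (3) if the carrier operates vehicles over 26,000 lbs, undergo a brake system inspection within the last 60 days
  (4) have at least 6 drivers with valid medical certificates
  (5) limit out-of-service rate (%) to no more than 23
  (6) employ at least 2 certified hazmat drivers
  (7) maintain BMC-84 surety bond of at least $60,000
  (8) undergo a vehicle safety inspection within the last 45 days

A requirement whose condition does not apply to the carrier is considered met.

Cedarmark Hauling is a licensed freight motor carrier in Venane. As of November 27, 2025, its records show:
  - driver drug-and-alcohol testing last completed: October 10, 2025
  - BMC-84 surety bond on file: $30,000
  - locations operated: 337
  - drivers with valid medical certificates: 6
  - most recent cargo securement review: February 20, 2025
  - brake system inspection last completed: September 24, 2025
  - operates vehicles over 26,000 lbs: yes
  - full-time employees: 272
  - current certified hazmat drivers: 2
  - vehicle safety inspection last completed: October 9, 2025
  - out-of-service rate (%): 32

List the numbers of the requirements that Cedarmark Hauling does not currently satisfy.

1, 2, 3, 5, 7, 8

1. driver drug-and-alcohol testing 48 days ago vs limit 45 → not met
2. cargo securement review 280 days ago vs limit 270 → not met
3. condition 'operates vehicles over 26,000 lbs' holds; brake system inspection 64 days ago vs limit 60 → not met
4. drivers with valid medical certificates 6 ≥ 6 → met
5. out-of-service rate (%) 32 > 23 → not met
6. certified hazmat drivers 2 ≥ 2 → met
7. BMC-84 surety bond $30,000 < $60,000 → not met
8. vehicle safety inspection 49 days ago vs limit 45 → not met
Not met: 1, 2, 3, 5, 7, 8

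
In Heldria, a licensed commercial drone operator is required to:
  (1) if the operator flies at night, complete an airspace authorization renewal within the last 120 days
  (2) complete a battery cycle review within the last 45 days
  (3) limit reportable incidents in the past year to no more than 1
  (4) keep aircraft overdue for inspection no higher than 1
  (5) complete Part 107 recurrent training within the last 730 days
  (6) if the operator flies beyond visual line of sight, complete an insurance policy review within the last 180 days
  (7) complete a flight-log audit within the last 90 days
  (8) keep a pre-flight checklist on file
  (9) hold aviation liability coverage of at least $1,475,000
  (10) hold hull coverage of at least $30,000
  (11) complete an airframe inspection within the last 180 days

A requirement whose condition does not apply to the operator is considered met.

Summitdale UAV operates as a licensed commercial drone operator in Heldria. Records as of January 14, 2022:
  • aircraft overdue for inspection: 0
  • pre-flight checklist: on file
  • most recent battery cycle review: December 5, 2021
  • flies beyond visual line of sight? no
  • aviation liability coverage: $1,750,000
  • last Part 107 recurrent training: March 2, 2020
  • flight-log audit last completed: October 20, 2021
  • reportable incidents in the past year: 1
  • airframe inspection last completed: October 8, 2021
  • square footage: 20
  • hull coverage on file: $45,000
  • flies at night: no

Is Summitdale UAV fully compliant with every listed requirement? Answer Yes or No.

Yes

1. condition 'flies at night' does not hold → requirement n/a → met
2. battery cycle review 40 days ago vs limit 45 → met
3. reportable incidents in the past year 1 ≤ 1 → met
4. aircraft overdue for inspection 0 ≤ 1 → met
5. Part 107 recurrent training 683 days ago vs limit 730 → met
6. condition 'flies beyond visual line of sight' does not hold → requirement n/a → met
7. flight-log audit 86 days ago vs limit 90 → met
8. pre-flight checklist present → met
9. aviation liability coverage $1,750,000 ≥ $1,475,000 → met
10. hull coverage $45,000 ≥ $30,000 → met
11. airframe inspection 98 days ago vs limit 180 → met
All met.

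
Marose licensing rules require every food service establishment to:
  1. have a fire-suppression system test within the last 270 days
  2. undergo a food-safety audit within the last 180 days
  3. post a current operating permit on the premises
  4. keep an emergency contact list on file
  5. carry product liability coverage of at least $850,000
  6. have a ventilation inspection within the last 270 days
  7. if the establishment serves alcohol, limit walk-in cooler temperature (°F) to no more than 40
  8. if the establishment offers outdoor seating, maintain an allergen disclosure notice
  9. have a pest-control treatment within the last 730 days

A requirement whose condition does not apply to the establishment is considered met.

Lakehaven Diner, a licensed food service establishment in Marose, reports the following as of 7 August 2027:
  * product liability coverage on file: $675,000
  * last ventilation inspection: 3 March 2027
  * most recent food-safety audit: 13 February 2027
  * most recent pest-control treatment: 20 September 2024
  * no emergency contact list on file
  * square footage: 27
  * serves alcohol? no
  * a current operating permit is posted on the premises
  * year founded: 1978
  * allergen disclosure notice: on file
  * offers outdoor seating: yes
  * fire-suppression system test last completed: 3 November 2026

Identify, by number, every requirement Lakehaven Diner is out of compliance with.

1. fire-suppression system test 277 days ago vs limit 270 → not met
2. food-safety audit 175 days ago vs limit 180 → met
3. current operating permit present → met
4. emergency contact list absent → not met
5. product liability coverage $675,000 < $850,000 → not met
6. ventilation inspection 157 days ago vs limit 270 → met
7. condition 'serves alcohol' does not hold → requirement n/a → met
8. condition 'offers outdoor seating' holds; allergen disclosure notice present → met
9. pest-control treatment 1051 days ago vs limit 730 → not met
Not met: 1, 4, 5, 9

1, 4, 5, 9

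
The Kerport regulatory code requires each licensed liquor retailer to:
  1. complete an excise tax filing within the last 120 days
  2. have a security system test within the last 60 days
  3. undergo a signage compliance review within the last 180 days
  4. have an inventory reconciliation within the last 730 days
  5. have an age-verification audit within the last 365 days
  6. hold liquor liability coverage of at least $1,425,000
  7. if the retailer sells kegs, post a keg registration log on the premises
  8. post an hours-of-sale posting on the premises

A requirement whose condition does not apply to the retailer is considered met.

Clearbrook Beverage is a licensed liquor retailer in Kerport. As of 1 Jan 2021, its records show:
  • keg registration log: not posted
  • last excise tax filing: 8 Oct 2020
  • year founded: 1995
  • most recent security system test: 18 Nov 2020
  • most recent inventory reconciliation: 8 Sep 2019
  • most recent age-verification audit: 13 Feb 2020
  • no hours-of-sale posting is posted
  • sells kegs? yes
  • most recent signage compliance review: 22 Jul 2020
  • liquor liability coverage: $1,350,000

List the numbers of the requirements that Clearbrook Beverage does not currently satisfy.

1. excise tax filing 85 days ago vs limit 120 → met
2. security system test 44 days ago vs limit 60 → met
3. signage compliance review 163 days ago vs limit 180 → met
4. inventory reconciliation 481 days ago vs limit 730 → met
5. age-verification audit 323 days ago vs limit 365 → met
6. liquor liability coverage $1,350,000 < $1,425,000 → not met
7. condition 'sells kegs' holds; keg registration log absent → not met
8. hours-of-sale posting absent → not met
Not met: 6, 7, 8

6, 7, 8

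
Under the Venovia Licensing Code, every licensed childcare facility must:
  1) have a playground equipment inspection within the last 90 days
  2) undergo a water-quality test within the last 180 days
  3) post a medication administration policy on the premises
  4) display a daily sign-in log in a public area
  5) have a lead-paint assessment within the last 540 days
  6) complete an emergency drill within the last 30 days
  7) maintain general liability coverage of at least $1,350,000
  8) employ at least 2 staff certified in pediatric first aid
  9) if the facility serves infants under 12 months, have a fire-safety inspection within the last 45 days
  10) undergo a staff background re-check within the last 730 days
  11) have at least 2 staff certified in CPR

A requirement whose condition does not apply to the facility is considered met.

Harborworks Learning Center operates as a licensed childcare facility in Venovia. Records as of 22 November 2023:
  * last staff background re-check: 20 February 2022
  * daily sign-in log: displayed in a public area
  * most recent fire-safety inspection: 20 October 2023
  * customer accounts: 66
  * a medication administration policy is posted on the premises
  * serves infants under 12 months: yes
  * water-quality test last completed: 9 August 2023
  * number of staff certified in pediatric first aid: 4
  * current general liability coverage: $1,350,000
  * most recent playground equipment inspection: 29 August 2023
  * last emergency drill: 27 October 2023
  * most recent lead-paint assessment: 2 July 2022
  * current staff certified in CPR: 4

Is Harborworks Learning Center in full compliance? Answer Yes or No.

1. playground equipment inspection 85 days ago vs limit 90 → met
2. water-quality test 105 days ago vs limit 180 → met
3. medication administration policy present → met
4. daily sign-in log present → met
5. lead-paint assessment 508 days ago vs limit 540 → met
6. emergency drill 26 days ago vs limit 30 → met
7. general liability coverage $1,350,000 ≥ $1,350,000 → met
8. staff certified in pediatric first aid 4 ≥ 2 → met
9. condition 'serves infants under 12 months' holds; fire-safety inspection 33 days ago vs limit 45 → met
10. staff background re-check 640 days ago vs limit 730 → met
11. staff certified in CPR 4 ≥ 2 → met
All met.

Yes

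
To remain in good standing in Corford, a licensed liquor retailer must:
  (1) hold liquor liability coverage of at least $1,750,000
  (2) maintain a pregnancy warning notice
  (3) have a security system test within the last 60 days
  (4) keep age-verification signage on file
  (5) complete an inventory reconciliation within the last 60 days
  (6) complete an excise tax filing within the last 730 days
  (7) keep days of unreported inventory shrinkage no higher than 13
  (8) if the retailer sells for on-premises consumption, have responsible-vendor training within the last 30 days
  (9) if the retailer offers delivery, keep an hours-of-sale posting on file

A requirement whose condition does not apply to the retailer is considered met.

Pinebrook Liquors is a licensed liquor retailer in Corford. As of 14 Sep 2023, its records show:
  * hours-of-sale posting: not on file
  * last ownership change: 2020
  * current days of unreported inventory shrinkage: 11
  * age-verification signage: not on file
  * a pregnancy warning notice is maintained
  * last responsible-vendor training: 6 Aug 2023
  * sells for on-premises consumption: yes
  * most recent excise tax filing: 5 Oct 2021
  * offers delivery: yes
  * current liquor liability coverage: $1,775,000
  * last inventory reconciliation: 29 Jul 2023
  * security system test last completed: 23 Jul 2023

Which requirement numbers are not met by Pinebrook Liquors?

4, 8, 9

1. liquor liability coverage $1,775,000 ≥ $1,750,000 → met
2. pregnancy warning notice present → met
3. security system test 53 days ago vs limit 60 → met
4. age-verification signage absent → not met
5. inventory reconciliation 47 days ago vs limit 60 → met
6. excise tax filing 709 days ago vs limit 730 → met
7. days of unreported inventory shrinkage 11 ≤ 13 → met
8. condition 'sells for on-premises consumption' holds; responsible-vendor training 39 days ago vs limit 30 → not met
9. condition 'offers delivery' holds; hours-of-sale posting absent → not met
Not met: 4, 8, 9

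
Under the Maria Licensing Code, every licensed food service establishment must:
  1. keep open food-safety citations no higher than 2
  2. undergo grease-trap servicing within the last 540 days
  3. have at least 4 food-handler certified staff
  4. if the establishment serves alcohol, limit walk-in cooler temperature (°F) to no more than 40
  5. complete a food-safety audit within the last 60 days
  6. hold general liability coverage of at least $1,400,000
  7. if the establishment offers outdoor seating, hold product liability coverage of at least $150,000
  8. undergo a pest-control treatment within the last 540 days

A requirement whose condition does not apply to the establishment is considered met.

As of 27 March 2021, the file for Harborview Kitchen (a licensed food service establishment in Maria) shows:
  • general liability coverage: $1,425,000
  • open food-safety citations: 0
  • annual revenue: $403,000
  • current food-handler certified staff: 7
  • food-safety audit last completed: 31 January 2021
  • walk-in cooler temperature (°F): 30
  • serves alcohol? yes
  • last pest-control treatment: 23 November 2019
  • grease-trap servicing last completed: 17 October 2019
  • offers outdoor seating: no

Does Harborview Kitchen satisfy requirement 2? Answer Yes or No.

Yes

2. grease-trap servicing 527 days ago vs limit 540 → met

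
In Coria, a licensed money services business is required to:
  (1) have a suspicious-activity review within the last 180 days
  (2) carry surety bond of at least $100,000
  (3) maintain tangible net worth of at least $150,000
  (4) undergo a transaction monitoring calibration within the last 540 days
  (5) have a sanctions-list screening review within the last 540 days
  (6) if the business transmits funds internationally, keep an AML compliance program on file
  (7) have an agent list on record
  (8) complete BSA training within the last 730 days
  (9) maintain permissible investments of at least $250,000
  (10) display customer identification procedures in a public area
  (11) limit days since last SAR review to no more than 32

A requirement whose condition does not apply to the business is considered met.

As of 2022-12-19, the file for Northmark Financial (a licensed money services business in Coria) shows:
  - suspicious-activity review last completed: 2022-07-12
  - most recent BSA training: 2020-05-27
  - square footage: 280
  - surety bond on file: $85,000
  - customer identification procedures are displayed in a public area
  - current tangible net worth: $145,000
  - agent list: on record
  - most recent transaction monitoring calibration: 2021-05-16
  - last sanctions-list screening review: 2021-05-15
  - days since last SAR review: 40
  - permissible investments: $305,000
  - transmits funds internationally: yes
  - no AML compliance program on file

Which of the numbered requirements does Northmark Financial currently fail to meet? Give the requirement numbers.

2, 3, 4, 5, 6, 8, 11

1. suspicious-activity review 160 days ago vs limit 180 → met
2. surety bond $85,000 < $100,000 → not met
3. tangible net worth $145,000 < $150,000 → not met
4. transaction monitoring calibration 582 days ago vs limit 540 → not met
5. sanctions-list screening review 583 days ago vs limit 540 → not met
6. condition 'transmits funds internationally' holds; AML compliance program absent → not met
7. agent list present → met
8. BSA training 936 days ago vs limit 730 → not met
9. permissible investments $305,000 ≥ $250,000 → met
10. customer identification procedures present → met
11. days since last SAR review 40 > 32 → not met
Not met: 2, 3, 4, 5, 6, 8, 11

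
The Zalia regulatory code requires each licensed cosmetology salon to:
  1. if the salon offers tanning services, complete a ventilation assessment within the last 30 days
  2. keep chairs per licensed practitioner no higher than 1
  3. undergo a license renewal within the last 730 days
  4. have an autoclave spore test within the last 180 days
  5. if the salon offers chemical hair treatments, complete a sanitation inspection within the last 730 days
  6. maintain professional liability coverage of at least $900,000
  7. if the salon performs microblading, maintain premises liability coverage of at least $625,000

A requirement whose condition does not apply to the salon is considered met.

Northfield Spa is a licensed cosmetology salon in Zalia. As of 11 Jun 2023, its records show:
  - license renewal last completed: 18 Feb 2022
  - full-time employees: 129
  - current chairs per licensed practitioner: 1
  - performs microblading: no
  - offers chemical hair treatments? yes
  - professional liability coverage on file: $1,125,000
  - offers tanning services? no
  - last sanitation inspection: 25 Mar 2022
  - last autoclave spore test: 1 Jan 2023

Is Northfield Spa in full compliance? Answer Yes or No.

1. condition 'offers tanning services' does not hold → requirement n/a → met
2. chairs per licensed practitioner 1 ≤ 1 → met
3. license renewal 478 days ago vs limit 730 → met
4. autoclave spore test 161 days ago vs limit 180 → met
5. condition 'offers chemical hair treatments' holds; sanitation inspection 443 days ago vs limit 730 → met
6. professional liability coverage $1,125,000 ≥ $900,000 → met
7. condition 'performs microblading' does not hold → requirement n/a → met
All met.

Yes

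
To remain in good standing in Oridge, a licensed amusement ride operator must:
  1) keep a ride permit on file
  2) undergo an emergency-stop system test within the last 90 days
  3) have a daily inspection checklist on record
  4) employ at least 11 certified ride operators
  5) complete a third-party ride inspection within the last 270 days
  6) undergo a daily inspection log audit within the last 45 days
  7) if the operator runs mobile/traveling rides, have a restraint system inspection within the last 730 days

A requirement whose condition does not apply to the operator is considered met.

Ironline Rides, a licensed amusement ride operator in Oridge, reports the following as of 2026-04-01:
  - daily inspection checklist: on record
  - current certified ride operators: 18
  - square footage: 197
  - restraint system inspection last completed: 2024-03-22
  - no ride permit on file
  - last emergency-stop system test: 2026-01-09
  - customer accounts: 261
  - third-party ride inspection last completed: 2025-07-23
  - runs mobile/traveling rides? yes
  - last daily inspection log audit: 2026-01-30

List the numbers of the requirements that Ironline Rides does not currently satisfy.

1. ride permit absent → not met
2. emergency-stop system test 82 days ago vs limit 90 → met
3. daily inspection checklist present → met
4. certified ride operators 18 ≥ 11 → met
5. third-party ride inspection 252 days ago vs limit 270 → met
6. daily inspection log audit 61 days ago vs limit 45 → not met
7. condition 'runs mobile/traveling rides' holds; restraint system inspection 740 days ago vs limit 730 → not met
Not met: 1, 6, 7

1, 6, 7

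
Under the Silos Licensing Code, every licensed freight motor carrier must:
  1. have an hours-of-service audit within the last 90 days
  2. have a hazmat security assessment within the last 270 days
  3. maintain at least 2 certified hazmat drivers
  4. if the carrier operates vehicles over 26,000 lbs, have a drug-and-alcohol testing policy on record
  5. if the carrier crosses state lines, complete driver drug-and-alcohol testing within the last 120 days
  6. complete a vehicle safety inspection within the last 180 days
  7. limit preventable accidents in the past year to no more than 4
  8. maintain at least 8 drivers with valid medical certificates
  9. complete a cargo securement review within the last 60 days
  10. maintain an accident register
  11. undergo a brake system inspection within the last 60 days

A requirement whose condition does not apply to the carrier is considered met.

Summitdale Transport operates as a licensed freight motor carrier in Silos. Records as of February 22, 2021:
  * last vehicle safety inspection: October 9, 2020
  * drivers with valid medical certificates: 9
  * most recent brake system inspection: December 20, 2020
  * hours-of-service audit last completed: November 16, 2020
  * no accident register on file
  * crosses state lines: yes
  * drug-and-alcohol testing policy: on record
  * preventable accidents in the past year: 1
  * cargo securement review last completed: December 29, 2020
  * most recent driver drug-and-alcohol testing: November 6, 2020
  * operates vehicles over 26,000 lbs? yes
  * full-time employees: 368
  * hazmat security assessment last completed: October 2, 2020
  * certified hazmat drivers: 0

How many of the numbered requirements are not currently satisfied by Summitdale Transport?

1. hours-of-service audit 98 days ago vs limit 90 → not met
2. hazmat security assessment 143 days ago vs limit 270 → met
3. certified hazmat drivers 0 < 2 → not met
4. condition 'operates vehicles over 26,000 lbs' holds; drug-and-alcohol testing policy present → met
5. condition 'crosses state lines' holds; driver drug-and-alcohol testing 108 days ago vs limit 120 → met
6. vehicle safety inspection 136 days ago vs limit 180 → met
7. preventable accidents in the past year 1 ≤ 4 → met
8. drivers with valid medical certificates 9 ≥ 8 → met
9. cargo securement review 55 days ago vs limit 60 → met
10. accident register absent → not met
11. brake system inspection 64 days ago vs limit 60 → not met
Not met: 4 of 11

4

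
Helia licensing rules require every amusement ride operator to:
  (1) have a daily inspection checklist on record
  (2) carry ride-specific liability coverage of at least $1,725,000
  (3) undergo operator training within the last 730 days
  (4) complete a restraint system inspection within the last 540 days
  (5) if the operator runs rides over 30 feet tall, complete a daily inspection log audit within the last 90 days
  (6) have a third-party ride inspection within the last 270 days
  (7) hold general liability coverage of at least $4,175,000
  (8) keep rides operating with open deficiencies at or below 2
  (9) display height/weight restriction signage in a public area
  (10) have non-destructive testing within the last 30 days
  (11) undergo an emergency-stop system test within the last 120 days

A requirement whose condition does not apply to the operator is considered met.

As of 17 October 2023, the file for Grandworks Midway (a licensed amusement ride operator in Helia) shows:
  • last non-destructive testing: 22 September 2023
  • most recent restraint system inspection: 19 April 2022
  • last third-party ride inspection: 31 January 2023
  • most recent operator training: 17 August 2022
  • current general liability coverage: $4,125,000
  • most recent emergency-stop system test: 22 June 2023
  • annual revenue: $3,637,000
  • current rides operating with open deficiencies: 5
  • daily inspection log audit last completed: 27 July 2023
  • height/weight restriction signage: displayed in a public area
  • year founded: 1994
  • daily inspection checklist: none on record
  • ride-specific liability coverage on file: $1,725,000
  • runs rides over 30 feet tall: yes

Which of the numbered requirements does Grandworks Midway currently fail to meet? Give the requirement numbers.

1. daily inspection checklist absent → not met
2. ride-specific liability coverage $1,725,000 ≥ $1,725,000 → met
3. operator training 426 days ago vs limit 730 → met
4. restraint system inspection 546 days ago vs limit 540 → not met
5. condition 'runs rides over 30 feet tall' holds; daily inspection log audit 82 days ago vs limit 90 → met
6. third-party ride inspection 259 days ago vs limit 270 → met
7. general liability coverage $4,125,000 < $4,175,000 → not met
8. rides operating with open deficiencies 5 > 2 → not met
9. height/weight restriction signage present → met
10. non-destructive testing 25 days ago vs limit 30 → met
11. emergency-stop system test 117 days ago vs limit 120 → met
Not met: 1, 4, 7, 8

1, 4, 7, 8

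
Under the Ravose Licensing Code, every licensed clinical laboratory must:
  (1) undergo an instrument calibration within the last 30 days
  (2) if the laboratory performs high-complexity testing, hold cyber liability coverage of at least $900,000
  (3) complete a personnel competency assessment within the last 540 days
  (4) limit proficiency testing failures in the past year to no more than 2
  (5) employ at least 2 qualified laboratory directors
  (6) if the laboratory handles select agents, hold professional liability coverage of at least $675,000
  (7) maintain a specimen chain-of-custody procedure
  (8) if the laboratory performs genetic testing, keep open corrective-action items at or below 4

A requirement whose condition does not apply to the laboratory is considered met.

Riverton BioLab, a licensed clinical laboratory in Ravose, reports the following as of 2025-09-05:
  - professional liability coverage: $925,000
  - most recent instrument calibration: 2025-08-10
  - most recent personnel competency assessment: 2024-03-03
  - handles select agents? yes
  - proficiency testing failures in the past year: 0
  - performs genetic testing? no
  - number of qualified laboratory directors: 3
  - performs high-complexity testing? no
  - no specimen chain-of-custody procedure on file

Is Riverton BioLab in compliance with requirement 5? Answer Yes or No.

Yes

5. qualified laboratory directors 3 ≥ 2 → met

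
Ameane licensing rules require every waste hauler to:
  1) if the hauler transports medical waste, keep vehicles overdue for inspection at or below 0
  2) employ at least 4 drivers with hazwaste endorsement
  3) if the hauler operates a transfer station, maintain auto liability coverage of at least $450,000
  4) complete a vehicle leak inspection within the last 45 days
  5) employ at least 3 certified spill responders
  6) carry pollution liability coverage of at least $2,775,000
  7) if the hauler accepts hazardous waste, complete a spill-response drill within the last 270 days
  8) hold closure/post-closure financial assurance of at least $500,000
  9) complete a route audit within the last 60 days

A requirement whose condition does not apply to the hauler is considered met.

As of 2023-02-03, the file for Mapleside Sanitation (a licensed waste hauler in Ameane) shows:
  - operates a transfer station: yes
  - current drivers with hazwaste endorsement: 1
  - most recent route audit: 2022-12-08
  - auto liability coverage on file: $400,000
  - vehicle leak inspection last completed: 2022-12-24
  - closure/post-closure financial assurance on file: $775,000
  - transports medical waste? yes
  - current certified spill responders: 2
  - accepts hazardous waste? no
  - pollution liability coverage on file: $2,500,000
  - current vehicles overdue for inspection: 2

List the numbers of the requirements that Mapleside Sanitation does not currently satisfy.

1. condition 'transports medical waste' holds; vehicles overdue for inspection 2 > 0 → not met
2. drivers with hazwaste endorsement 1 < 4 → not met
3. condition 'operates a transfer station' holds; auto liability coverage $400,000 < $450,000 → not met
4. vehicle leak inspection 41 days ago vs limit 45 → met
5. certified spill responders 2 < 3 → not met
6. pollution liability coverage $2,500,000 < $2,775,000 → not met
7. condition 'accepts hazardous waste' does not hold → requirement n/a → met
8. closure/post-closure financial assurance $775,000 ≥ $500,000 → met
9. route audit 57 days ago vs limit 60 → met
Not met: 1, 2, 3, 5, 6

1, 2, 3, 5, 6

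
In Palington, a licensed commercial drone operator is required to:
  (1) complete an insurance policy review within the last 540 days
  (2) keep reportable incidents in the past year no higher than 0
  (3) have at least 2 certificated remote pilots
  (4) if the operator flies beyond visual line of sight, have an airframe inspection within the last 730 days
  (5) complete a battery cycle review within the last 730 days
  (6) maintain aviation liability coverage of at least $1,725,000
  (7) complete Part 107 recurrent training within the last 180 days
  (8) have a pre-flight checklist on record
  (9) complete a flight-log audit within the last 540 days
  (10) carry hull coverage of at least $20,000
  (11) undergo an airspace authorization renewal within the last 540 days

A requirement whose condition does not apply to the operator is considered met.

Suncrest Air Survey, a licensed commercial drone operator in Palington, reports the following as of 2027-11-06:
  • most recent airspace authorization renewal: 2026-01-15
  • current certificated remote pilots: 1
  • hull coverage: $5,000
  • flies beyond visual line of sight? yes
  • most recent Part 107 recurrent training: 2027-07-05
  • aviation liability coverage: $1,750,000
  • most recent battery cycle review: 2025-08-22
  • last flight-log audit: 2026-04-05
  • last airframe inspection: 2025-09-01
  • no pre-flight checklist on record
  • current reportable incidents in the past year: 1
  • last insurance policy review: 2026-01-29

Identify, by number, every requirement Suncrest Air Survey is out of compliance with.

1. insurance policy review 646 days ago vs limit 540 → not met
2. reportable incidents in the past year 1 > 0 → not met
3. certificated remote pilots 1 < 2 → not met
4. condition 'flies beyond visual line of sight' holds; airframe inspection 796 days ago vs limit 730 → not met
5. battery cycle review 806 days ago vs limit 730 → not met
6. aviation liability coverage $1,750,000 ≥ $1,725,000 → met
7. Part 107 recurrent training 124 days ago vs limit 180 → met
8. pre-flight checklist absent → not met
9. flight-log audit 580 days ago vs limit 540 → not met
10. hull coverage $5,000 < $20,000 → not met
11. airspace authorization renewal 660 days ago vs limit 540 → not met
Not met: 1, 2, 3, 4, 5, 8, 9, 10, 11

1, 2, 3, 4, 5, 8, 9, 10, 11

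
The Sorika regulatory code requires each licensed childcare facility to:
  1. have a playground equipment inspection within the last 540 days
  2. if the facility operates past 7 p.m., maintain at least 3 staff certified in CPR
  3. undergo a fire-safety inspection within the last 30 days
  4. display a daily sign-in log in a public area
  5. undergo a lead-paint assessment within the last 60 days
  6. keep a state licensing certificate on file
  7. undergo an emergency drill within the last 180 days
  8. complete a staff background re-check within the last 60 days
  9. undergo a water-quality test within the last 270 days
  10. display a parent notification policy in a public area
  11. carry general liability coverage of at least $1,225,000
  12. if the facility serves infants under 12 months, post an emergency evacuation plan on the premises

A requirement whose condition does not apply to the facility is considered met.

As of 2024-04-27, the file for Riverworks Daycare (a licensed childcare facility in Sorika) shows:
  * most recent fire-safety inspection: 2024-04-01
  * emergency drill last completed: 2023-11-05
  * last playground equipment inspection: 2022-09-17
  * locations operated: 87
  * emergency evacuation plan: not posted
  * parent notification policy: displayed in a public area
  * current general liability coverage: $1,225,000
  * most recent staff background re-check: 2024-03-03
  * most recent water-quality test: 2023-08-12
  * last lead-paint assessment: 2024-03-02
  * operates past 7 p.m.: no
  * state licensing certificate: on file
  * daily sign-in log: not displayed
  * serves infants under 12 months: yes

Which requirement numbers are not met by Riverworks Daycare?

1, 4, 12

1. playground equipment inspection 588 days ago vs limit 540 → not met
2. condition 'operates past 7 p.m.' does not hold → requirement n/a → met
3. fire-safety inspection 26 days ago vs limit 30 → met
4. daily sign-in log absent → not met
5. lead-paint assessment 56 days ago vs limit 60 → met
6. state licensing certificate present → met
7. emergency drill 174 days ago vs limit 180 → met
8. staff background re-check 55 days ago vs limit 60 → met
9. water-quality test 259 days ago vs limit 270 → met
10. parent notification policy present → met
11. general liability coverage $1,225,000 ≥ $1,225,000 → met
12. condition 'serves infants under 12 months' holds; emergency evacuation plan absent → not met
Not met: 1, 4, 12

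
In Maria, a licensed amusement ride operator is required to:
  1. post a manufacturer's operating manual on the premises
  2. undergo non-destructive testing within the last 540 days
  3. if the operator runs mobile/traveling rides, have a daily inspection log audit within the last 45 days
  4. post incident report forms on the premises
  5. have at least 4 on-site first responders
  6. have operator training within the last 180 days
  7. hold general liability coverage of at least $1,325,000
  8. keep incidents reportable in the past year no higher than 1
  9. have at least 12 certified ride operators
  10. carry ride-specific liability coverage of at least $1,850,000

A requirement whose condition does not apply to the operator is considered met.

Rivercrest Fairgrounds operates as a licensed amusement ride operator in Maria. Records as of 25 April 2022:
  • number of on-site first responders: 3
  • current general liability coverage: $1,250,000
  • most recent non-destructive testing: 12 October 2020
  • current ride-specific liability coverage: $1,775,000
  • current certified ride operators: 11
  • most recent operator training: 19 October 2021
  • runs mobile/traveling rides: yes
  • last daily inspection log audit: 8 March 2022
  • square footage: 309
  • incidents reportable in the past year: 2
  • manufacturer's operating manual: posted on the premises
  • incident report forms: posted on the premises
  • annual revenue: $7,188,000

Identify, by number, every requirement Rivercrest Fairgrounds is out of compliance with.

2, 3, 5, 6, 7, 8, 9, 10

1. manufacturer's operating manual present → met
2. non-destructive testing 560 days ago vs limit 540 → not met
3. condition 'runs mobile/traveling rides' holds; daily inspection log audit 48 days ago vs limit 45 → not met
4. incident report forms present → met
5. on-site first responders 3 < 4 → not met
6. operator training 188 days ago vs limit 180 → not met
7. general liability coverage $1,250,000 < $1,325,000 → not met
8. incidents reportable in the past year 2 > 1 → not met
9. certified ride operators 11 < 12 → not met
10. ride-specific liability coverage $1,775,000 < $1,850,000 → not met
Not met: 2, 3, 5, 6, 7, 8, 9, 10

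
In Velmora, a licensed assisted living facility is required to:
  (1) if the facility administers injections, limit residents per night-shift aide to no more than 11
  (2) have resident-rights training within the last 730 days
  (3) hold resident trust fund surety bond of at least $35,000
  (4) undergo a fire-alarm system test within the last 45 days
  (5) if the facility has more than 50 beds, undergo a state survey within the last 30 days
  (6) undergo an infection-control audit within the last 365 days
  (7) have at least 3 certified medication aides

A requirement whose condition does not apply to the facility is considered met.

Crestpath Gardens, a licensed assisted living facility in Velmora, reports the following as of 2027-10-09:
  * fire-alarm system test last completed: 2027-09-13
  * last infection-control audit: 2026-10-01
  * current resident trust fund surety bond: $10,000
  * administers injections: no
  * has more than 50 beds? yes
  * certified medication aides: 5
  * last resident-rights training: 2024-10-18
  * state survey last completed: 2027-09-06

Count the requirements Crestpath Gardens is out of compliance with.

1. condition 'administers injections' does not hold → requirement n/a → met
2. resident-rights training 1086 days ago vs limit 730 → not met
3. resident trust fund surety bond $10,000 < $35,000 → not met
4. fire-alarm system test 26 days ago vs limit 45 → met
5. condition 'has more than 50 beds' holds; state survey 33 days ago vs limit 30 → not met
6. infection-control audit 373 days ago vs limit 365 → not met
7. certified medication aides 5 ≥ 3 → met
Not met: 4 of 7

4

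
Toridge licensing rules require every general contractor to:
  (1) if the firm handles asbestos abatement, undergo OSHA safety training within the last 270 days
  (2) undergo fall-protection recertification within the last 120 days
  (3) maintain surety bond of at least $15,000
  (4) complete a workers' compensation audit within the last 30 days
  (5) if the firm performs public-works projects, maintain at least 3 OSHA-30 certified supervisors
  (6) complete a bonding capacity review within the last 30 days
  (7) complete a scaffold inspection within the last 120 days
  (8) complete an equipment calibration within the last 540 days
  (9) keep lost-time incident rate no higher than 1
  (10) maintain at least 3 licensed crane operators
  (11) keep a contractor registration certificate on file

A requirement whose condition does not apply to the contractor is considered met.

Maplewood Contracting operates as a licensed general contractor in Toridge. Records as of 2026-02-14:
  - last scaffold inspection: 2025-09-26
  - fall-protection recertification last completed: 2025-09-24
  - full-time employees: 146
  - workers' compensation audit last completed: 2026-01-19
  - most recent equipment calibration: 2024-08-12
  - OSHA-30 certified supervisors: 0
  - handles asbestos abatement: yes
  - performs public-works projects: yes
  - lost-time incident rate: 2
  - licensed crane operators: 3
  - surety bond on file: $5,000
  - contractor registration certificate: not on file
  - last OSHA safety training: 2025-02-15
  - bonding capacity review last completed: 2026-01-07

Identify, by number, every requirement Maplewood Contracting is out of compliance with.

1, 2, 3, 5, 6, 7, 8, 9, 11

1. condition 'handles asbestos abatement' holds; OSHA safety training 364 days ago vs limit 270 → not met
2. fall-protection recertification 143 days ago vs limit 120 → not met
3. surety bond $5,000 < $15,000 → not met
4. workers' compensation audit 26 days ago vs limit 30 → met
5. condition 'performs public-works projects' holds; OSHA-30 certified supervisors 0 < 3 → not met
6. bonding capacity review 38 days ago vs limit 30 → not met
7. scaffold inspection 141 days ago vs limit 120 → not met
8. equipment calibration 551 days ago vs limit 540 → not met
9. lost-time incident rate 2 > 1 → not met
10. licensed crane operators 3 ≥ 3 → met
11. contractor registration certificate absent → not met
Not met: 1, 2, 3, 5, 6, 7, 8, 9, 11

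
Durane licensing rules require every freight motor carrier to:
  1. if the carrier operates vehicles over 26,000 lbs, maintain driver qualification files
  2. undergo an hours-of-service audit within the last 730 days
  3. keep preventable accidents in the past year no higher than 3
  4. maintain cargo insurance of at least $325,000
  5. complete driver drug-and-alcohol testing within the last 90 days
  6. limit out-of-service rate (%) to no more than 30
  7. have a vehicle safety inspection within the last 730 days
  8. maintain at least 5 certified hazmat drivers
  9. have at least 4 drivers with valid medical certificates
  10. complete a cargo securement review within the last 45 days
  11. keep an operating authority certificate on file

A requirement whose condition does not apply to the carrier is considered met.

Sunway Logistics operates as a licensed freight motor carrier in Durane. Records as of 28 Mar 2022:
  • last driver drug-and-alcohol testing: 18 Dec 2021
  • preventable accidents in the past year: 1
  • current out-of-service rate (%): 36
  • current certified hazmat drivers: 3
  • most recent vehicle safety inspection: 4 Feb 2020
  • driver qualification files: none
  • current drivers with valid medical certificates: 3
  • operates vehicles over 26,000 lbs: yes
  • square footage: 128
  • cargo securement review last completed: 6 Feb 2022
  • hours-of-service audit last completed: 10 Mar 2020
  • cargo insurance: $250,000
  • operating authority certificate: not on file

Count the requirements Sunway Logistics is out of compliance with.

10

1. condition 'operates vehicles over 26,000 lbs' holds; driver qualification files absent → not met
2. hours-of-service audit 748 days ago vs limit 730 → not met
3. preventable accidents in the past year 1 ≤ 3 → met
4. cargo insurance $250,000 < $325,000 → not met
5. driver drug-and-alcohol testing 100 days ago vs limit 90 → not met
6. out-of-service rate (%) 36 > 30 → not met
7. vehicle safety inspection 783 days ago vs limit 730 → not met
8. certified hazmat drivers 3 < 5 → not met
9. drivers with valid medical certificates 3 < 4 → not met
10. cargo securement review 50 days ago vs limit 45 → not met
11. operating authority certificate absent → not met
Not met: 10 of 11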